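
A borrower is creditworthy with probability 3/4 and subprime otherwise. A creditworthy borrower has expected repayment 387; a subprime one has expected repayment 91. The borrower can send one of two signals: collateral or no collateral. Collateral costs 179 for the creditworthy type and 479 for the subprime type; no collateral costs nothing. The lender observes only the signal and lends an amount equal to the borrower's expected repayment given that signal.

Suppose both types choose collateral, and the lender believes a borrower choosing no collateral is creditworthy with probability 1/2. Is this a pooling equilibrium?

On the equilibrium path (collateral) the lender holds the prior 3/4 and pays 3/4·387 + 1/4·91 = 313. Off-path (no collateral) belief 1/2 gives 1/2·387 + 1/2·91 = 239.
Creditworthy: collateral gives 313 − 179 = 134; no collateral gives 239 − 0 = 239. Deviates. ✗
Subprime: collateral gives 313 − 479 = -166; no collateral gives 239 − 0 = 239. Deviates. ✗

No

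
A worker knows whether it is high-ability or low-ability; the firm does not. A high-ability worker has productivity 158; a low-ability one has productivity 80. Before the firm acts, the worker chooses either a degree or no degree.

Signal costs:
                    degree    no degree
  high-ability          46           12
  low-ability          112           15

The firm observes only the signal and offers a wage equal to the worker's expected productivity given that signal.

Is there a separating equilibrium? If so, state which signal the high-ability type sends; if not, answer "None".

degree

Try high-ability → degree, low-ability → no degree:
  Under separation the firm infers type exactly: degree → high-ability (pays 158), no degree → low-ability (pays 80).
  High-ability: degree gives 158 − 46 = 112; no degree gives 80 − 12 = 68. No deviation. ✓
  Low-ability: no degree gives 80 − 15 = 65; degree gives 158 − 112 = 46. No deviation. ✓
Both hold — the high-ability type sends degree.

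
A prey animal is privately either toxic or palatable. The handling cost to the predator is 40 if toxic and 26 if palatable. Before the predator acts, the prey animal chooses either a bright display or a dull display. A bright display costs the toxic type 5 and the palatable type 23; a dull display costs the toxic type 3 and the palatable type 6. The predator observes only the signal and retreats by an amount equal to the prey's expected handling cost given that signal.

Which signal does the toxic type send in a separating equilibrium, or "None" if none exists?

bright display

Try toxic → bright display, palatable → dull display:
  Under separation the predator infers type exactly: bright display → toxic (pays 40), dull display → palatable (pays 26).
  Toxic: bright display gives 40 − 5 = 35; dull display gives 26 − 3 = 23. No deviation. ✓
  Palatable: dull display gives 26 − 6 = 20; bright display gives 40 − 23 = 17. No deviation. ✓
Both hold — the toxic type sends bright display.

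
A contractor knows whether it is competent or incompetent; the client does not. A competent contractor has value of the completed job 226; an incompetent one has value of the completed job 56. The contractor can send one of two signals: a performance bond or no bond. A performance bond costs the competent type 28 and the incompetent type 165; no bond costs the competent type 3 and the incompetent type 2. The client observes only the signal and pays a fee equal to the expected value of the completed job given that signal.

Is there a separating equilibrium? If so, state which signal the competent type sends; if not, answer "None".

Try competent → bond, incompetent → no bond:
  If types separate, bond earns payment 226 and no bond earns 56.
  Competent: bond gives 226 − 28 = 198; no bond gives 56 − 3 = 53. No deviation. ✓
  Incompetent: no bond gives 56 − 2 = 54; bond gives 226 − 165 = 61. Would deviate. ✗
Try competent → no bond, incompetent → bond:
  If types separate, no bond earns payment 226 and bond earns 56.
  Competent: no bond gives 226 − 3 = 223; bond gives 56 − 28 = 28. No deviation. ✓
  Incompetent: bond gives 56 − 165 = -109; no bond gives 226 − 2 = 224. Would deviate. ✗
Neither assignment is incentive-compatible.

None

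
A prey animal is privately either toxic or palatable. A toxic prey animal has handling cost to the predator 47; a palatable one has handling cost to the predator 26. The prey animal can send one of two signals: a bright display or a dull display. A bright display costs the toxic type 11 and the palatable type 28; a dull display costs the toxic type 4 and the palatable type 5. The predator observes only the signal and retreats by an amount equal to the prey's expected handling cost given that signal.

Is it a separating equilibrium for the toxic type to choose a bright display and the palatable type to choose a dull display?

Yes

If types separate, bright display earns payment 47 and dull display earns 26.
Toxic: bright display gives 47 − 11 = 36; dull display gives 26 − 4 = 22. No deviation. ✓
Palatable: dull display gives 26 − 5 = 21; bright display gives 47 − 28 = 19. No deviation. ✓
Both incentive constraints hold.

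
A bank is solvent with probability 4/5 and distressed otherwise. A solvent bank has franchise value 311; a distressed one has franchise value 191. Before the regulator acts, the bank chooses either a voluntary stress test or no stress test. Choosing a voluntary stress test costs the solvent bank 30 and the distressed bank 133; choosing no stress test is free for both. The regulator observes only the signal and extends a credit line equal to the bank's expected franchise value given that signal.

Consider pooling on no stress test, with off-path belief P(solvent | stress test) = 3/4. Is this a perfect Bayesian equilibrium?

On the equilibrium path (no stress test) the regulator holds the prior 4/5 and pays 4/5·311 + 1/5·191 = 287. Off-path (stress test) belief 3/4 gives 3/4·311 + 1/4·191 = 281.
Solvent: no stress test gives 287 − 0 = 287; stress test gives 281 − 30 = 251. Stays. ✓
Distressed: no stress test gives 287 − 0 = 287; stress test gives 281 − 133 = 148. Stays. ✓
Beliefs are Bayes-consistent on-path and both types best-respond.

Yes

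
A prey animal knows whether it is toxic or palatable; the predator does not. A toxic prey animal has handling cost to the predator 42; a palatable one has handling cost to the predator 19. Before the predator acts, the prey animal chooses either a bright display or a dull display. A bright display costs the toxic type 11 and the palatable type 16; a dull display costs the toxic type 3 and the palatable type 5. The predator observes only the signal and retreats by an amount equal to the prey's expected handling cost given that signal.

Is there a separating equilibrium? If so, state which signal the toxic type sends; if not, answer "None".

None

Try toxic → bright display, palatable → dull display:
  If types separate, bright display earns payment 42 and dull display earns 19.
  Toxic: bright display gives 42 − 11 = 31; dull display gives 19 − 3 = 16. No deviation. ✓
  Palatable: dull display gives 19 − 5 = 14; bright display gives 42 − 16 = 26. Would deviate. ✗
Try toxic → dull display, palatable → bright display:
  If types separate, dull display earns payment 42 and bright display earns 19.
  Toxic: dull display gives 42 − 3 = 39; bright display gives 19 − 11 = 8. No deviation. ✓
  Palatable: bright display gives 19 − 16 = 3; dull display gives 42 − 5 = 37. Would deviate. ✗
Neither assignment is incentive-compatible.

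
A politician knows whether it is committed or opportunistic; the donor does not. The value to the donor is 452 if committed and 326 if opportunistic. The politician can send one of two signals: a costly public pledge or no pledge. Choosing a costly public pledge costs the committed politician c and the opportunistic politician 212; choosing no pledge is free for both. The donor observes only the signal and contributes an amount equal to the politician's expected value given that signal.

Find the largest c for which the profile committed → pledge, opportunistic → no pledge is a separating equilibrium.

Under separation: pledge → committed (pays 452); no pledge → opportunistic (pays 326).
Opportunistic: 326 − 0 = 326 ≥ 452 − 212 = 240. Holds regardless of c. ✓
Committed: 452 − c ≥ 326 − 0, so c ≤ 452 − 326 = 126.

126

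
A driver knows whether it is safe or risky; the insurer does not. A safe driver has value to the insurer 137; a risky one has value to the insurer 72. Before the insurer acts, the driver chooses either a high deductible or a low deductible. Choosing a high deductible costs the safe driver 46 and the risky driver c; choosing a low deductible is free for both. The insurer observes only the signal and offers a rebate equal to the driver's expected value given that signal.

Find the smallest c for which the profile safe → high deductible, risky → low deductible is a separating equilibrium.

65

Under separation: high deductible → safe (pays 137); low deductible → risky (pays 72).
Safe: 137 − 46 = 91 ≥ 72 − 0 = 72. Holds regardless of c. ✓
Risky: 72 − 0 ≥ 137 − c, so c ≥ 137 − 72 = 65.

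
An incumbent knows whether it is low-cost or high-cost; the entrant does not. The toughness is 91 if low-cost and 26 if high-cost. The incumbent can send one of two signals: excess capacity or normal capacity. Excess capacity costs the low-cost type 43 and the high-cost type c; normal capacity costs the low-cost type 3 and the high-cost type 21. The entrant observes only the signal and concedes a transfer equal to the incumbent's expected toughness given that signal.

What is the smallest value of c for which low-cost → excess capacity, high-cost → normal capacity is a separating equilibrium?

86

Under separation: excess capacity → low-cost (pays 91); normal capacity → high-cost (pays 26).
Low-cost: 91 − 43 = 48 ≥ 26 − 3 = 23. Holds regardless of c. ✓
High-cost: 26 − 21 ≥ 91 − c, so c ≥ 91 − 5 = 86.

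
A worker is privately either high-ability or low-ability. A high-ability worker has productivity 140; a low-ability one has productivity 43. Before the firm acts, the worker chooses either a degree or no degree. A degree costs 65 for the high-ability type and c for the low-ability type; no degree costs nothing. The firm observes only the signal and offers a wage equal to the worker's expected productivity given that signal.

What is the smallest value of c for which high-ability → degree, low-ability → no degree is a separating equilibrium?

Under separation: degree → high-ability (pays 140); no degree → low-ability (pays 43).
High-ability: 140 − 65 = 75 ≥ 43 − 0 = 43. Holds regardless of c. ✓
Low-ability: 43 − 0 ≥ 140 − c, so c ≥ 140 − 43 = 97.

97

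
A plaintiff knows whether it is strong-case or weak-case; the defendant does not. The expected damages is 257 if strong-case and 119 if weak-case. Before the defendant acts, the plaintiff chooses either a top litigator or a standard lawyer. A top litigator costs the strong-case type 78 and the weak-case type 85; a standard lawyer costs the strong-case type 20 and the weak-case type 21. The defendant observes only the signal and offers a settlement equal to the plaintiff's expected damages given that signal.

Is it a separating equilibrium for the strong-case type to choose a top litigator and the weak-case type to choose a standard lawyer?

If types separate, top litigator earns payment 257 and standard lawyer earns 119.
Strong-case: top litigator gives 257 − 78 = 179; standard lawyer gives 119 − 20 = 99. No deviation. ✓
Weak-case: standard lawyer gives 119 − 21 = 98; top litigator gives 257 − 85 = 172. Would deviate. ✗

No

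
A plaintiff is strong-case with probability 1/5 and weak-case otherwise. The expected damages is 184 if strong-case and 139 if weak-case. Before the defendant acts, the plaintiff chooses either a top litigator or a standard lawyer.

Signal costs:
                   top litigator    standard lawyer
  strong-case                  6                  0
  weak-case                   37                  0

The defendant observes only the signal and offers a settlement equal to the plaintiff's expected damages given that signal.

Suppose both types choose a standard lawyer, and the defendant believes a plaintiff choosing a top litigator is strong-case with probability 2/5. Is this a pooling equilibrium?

On the equilibrium path (standard lawyer) the defendant holds the prior 1/5 and pays 1/5·184 + 4/5·139 = 148. Off-path (top litigator) belief 2/5 gives 2/5·184 + 3/5·139 = 157.
Strong-case: standard lawyer gives 148 − 0 = 148; top litigator gives 157 − 6 = 151. Deviates. ✗
Weak-case: standard lawyer gives 148 − 0 = 148; top litigator gives 157 − 37 = 120. Stays. ✓

No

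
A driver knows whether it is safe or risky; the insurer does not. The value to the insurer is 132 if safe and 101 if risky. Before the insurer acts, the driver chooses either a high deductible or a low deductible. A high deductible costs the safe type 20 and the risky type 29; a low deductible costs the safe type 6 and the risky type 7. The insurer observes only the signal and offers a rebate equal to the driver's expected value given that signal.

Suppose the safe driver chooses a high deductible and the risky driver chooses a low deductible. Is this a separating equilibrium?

No

If types separate, high deductible earns payment 132 and low deductible earns 101.
Safe: high deductible gives 132 − 20 = 112; low deductible gives 101 − 6 = 95. No deviation. ✓
Risky: low deductible gives 101 − 7 = 94; high deductible gives 132 − 29 = 103. Would deviate. ✗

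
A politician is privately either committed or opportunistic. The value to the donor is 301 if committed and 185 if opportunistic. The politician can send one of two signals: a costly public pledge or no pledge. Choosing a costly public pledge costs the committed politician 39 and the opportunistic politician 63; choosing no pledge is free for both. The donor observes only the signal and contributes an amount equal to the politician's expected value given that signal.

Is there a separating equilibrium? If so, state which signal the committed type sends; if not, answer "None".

None

Try committed → pledge, opportunistic → no pledge:
  If types separate, pledge earns payment 301 and no pledge earns 185.
  Committed: pledge gives 301 − 39 = 262; no pledge gives 185 − 0 = 185. No deviation. ✓
  Opportunistic: no pledge gives 185 − 0 = 185; pledge gives 301 − 63 = 238. Would deviate. ✗
Try committed → no pledge, opportunistic → pledge:
  If types separate, no pledge earns payment 301 and pledge earns 185.
  Committed: no pledge gives 301 − 0 = 301; pledge gives 185 − 39 = 146. No deviation. ✓
  Opportunistic: pledge gives 185 − 63 = 122; no pledge gives 301 − 0 = 301. Would deviate. ✗
Neither assignment is incentive-compatible.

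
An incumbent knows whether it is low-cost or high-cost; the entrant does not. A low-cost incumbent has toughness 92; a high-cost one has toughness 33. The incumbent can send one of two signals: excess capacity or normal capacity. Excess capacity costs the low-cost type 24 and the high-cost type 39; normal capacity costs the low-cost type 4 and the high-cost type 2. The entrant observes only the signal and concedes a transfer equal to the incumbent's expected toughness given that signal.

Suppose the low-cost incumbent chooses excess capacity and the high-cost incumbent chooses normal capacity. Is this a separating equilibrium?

Under separation the entrant infers type exactly: excess capacity → low-cost (pays 92), normal capacity → high-cost (pays 33).
Low-cost: excess capacity gives 92 − 24 = 68; normal capacity gives 33 − 4 = 29. No deviation. ✓
High-cost: normal capacity gives 33 − 2 = 31; excess capacity gives 92 − 39 = 53. Would deviate. ✗

No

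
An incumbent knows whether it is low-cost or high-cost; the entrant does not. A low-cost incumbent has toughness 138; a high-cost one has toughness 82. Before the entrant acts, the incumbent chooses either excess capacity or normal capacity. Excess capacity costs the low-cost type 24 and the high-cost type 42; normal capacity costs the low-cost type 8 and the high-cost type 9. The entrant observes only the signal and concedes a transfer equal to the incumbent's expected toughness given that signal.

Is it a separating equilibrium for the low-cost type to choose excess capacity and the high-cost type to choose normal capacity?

No

If types separate, excess capacity earns payment 138 and normal capacity earns 82.
Low-cost: excess capacity gives 138 − 24 = 114; normal capacity gives 82 − 8 = 74. No deviation. ✓
High-cost: normal capacity gives 82 − 9 = 73; excess capacity gives 138 − 42 = 96. Would deviate. ✗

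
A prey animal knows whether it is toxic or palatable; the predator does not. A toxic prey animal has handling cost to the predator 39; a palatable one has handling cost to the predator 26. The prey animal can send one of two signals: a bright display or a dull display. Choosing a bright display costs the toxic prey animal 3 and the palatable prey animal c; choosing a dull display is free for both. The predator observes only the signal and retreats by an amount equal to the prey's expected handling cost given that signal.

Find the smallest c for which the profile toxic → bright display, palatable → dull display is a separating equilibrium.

Under separation: bright display → toxic (pays 39); dull display → palatable (pays 26).
Toxic: 39 − 3 = 36 ≥ 26 − 0 = 26. Holds regardless of c. ✓
Palatable: 26 − 0 ≥ 39 − c, so c ≥ 39 − 26 = 13.

13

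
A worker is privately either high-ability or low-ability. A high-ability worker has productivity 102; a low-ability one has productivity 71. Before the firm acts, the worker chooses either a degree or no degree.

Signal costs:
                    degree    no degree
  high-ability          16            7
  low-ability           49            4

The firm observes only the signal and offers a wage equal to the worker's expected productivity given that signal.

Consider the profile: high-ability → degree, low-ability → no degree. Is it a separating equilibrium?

If types separate, degree earns payment 102 and no degree earns 71.
High-ability: degree gives 102 − 16 = 86; no degree gives 71 − 7 = 64. No deviation. ✓
Low-ability: no degree gives 71 − 4 = 67; degree gives 102 − 49 = 53. No deviation. ✓
Neither type gains from mimicking the other.

Yes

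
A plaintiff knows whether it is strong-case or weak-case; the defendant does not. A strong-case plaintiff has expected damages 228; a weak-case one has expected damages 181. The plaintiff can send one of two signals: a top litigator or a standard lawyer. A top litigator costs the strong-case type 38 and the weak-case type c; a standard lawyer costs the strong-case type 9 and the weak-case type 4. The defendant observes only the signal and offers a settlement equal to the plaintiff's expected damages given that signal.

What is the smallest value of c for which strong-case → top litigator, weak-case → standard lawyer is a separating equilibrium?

Under separation: top litigator → strong-case (pays 228); standard lawyer → weak-case (pays 181).
Strong-case: 228 − 38 = 190 ≥ 181 − 9 = 172. Holds regardless of c. ✓
Weak-case: 181 − 4 ≥ 228 − c, so c ≥ 228 − 177 = 51.

51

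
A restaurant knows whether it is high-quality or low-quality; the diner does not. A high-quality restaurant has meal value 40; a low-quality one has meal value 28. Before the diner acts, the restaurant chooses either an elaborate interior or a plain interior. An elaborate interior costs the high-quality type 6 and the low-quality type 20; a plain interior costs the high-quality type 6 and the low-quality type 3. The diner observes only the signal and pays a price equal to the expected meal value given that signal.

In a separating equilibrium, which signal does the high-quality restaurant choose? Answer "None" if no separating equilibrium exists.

elaborate interior

Try high-quality → elaborate interior, low-quality → plain interior:
  Under separation the diner infers type exactly: elaborate interior → high-quality (pays 40), plain interior → low-quality (pays 28).
  High-quality: elaborate interior gives 40 − 6 = 34; plain interior gives 28 − 6 = 22. No deviation. ✓
  Low-quality: plain interior gives 28 − 3 = 25; elaborate interior gives 40 − 20 = 20. No deviation. ✓
Both hold — the high-quality type sends elaborate interior.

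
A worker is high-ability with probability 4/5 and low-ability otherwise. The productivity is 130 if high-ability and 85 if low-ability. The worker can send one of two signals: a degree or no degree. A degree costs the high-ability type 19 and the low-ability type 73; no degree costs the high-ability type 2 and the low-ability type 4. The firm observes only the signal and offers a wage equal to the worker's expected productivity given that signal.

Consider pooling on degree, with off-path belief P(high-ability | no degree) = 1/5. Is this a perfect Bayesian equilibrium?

No

At the pooled signal (degree) the firm holds the prior 4/5 and pays 4/5·130 + 1/5·85 = 121. Off-path (no degree) belief 1/5 gives 1/5·130 + 4/5·85 = 94.
High-ability: degree gives 121 − 19 = 102; no degree gives 94 − 2 = 92. Stays. ✓
Low-ability: degree gives 121 − 73 = 48; no degree gives 94 − 4 = 90. Deviates. ✗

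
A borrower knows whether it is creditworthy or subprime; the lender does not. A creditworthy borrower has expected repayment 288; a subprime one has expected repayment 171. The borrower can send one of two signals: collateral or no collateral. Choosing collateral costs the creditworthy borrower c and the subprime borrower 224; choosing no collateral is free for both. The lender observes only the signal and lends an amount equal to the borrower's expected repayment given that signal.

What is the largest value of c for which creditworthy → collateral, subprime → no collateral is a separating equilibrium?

117

Under separation: collateral → creditworthy (pays 288); no collateral → subprime (pays 171).
Subprime: 171 − 0 = 171 ≥ 288 − 224 = 64. Holds regardless of c. ✓
Creditworthy: 288 − c ≥ 171 − 0, so c ≤ 288 − 171 = 117.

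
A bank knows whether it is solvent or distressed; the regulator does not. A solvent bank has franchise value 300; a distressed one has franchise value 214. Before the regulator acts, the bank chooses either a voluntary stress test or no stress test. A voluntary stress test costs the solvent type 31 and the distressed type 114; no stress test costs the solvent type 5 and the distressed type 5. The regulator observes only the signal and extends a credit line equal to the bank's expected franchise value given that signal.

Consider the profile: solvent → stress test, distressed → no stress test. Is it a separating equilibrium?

If types separate, stress test earns payment 300 and no stress test earns 214.
Solvent: stress test gives 300 − 31 = 269; no stress test gives 214 − 5 = 209. No deviation. ✓
Distressed: no stress test gives 214 − 5 = 209; stress test gives 300 − 114 = 186. No deviation. ✓
Both incentive constraints hold.

Yes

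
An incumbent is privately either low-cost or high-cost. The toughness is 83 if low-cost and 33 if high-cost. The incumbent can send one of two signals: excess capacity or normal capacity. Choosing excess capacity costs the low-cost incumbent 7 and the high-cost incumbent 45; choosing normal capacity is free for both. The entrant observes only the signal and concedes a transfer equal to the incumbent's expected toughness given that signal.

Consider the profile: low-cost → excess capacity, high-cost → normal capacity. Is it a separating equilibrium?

No

If types separate, excess capacity earns payment 83 and normal capacity earns 33.
Low-cost: excess capacity gives 83 − 7 = 76; normal capacity gives 33 − 0 = 33. No deviation. ✓
High-cost: normal capacity gives 33 − 0 = 33; excess capacity gives 83 − 45 = 38. Would deviate. ✗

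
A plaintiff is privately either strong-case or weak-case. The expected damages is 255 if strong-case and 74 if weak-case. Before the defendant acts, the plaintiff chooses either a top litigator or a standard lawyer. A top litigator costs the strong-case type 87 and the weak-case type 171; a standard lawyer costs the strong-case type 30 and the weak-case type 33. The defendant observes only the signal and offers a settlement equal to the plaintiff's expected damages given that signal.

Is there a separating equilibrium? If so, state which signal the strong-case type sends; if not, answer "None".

Try strong-case → top litigator, weak-case → standard lawyer:
  Under separation the defendant infers type exactly: top litigator → strong-case (pays 255), standard lawyer → weak-case (pays 74).
  Strong-case: top litigator gives 255 − 87 = 168; standard lawyer gives 74 − 30 = 44. No deviation. ✓
  Weak-case: standard lawyer gives 74 − 33 = 41; top litigator gives 255 − 171 = 84. Would deviate. ✗
Try strong-case → standard lawyer, weak-case → top litigator:
  Under separation the defendant infers type exactly: standard lawyer → strong-case (pays 255), top litigator → weak-case (pays 74).
  Strong-case: standard lawyer gives 255 − 30 = 225; top litigator gives 74 − 87 = -13. No deviation. ✓
  Weak-case: top litigator gives 74 − 171 = -97; standard lawyer gives 255 − 33 = 222. Would deviate. ✗
Neither assignment is incentive-compatible.

None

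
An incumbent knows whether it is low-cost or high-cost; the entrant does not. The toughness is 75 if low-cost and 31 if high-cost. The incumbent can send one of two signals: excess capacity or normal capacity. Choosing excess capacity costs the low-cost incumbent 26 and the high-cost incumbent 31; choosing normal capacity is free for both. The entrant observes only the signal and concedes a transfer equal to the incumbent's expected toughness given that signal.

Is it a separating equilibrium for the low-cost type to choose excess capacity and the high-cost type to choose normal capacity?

No

If types separate, excess capacity earns payment 75 and normal capacity earns 31.
Low-cost: excess capacity gives 75 − 26 = 49; normal capacity gives 31 − 0 = 31. No deviation. ✓
High-cost: normal capacity gives 31 − 0 = 31; excess capacity gives 75 − 31 = 44. Would deviate. ✗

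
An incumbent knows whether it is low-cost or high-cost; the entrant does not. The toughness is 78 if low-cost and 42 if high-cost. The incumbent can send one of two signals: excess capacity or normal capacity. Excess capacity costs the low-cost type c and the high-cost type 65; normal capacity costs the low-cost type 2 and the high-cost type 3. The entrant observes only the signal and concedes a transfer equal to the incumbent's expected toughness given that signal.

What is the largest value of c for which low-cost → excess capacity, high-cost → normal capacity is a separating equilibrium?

38

Under separation: excess capacity → low-cost (pays 78); normal capacity → high-cost (pays 42).
High-cost: 42 − 3 = 39 ≥ 78 − 65 = 13. Holds regardless of c. ✓
Low-cost: 78 − c ≥ 42 − 2, so c ≤ 78 − 40 = 38.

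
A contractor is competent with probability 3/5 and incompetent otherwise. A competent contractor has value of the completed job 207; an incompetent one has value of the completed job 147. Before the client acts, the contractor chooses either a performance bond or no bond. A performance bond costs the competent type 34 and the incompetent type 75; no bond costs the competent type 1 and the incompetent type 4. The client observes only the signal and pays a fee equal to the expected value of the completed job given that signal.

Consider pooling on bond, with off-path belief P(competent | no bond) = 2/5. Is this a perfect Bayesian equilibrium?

No

At the pooled signal (bond) the client holds the prior 3/5 and pays 3/5·207 + 2/5·147 = 183. Off-path (no bond) belief 2/5 gives 2/5·207 + 3/5·147 = 171.
Competent: bond gives 183 − 34 = 149; no bond gives 171 − 1 = 170. Deviates. ✗
Incompetent: bond gives 183 − 75 = 108; no bond gives 171 − 4 = 167. Deviates. ✗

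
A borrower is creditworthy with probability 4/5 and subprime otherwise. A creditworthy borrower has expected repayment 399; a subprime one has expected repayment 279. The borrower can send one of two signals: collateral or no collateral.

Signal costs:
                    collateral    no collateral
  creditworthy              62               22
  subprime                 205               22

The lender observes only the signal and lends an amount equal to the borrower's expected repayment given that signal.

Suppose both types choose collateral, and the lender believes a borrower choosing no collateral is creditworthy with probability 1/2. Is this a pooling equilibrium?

No

At the pooled signal (collateral) the lender holds the prior 4/5 and pays 4/5·399 + 1/5·279 = 375. Off-path (no collateral) belief 1/2 gives 1/2·399 + 1/2·279 = 339.
Creditworthy: collateral gives 375 − 62 = 313; no collateral gives 339 − 22 = 317. Deviates. ✗
Subprime: collateral gives 375 − 205 = 170; no collateral gives 339 − 22 = 317. Deviates. ✗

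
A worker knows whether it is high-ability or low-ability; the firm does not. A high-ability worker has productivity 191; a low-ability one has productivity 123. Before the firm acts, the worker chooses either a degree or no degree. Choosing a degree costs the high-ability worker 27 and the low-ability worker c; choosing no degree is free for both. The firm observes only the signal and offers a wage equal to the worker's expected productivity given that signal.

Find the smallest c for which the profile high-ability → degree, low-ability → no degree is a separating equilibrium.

68

Under separation: degree → high-ability (pays 191); no degree → low-ability (pays 123).
High-ability: 191 − 27 = 164 ≥ 123 − 0 = 123. Holds regardless of c. ✓
Low-ability: 123 − 0 ≥ 191 − c, so c ≥ 191 − 123 = 68.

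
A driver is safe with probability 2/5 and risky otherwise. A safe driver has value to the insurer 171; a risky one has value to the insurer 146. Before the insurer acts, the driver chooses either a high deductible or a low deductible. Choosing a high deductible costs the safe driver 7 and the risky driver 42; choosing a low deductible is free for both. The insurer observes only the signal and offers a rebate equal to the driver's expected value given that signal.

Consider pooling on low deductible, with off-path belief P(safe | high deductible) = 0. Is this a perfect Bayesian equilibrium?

Yes

At the pooled signal (low deductible) the insurer holds the prior 2/5 and pays 2/5·171 + 3/5·146 = 156. Off-path (high deductible) belief 0 gives 0·171 + 1·146 = 146.
Safe: low deductible gives 156 − 0 = 156; high deductible gives 146 − 7 = 139. Stays. ✓
Risky: low deductible gives 156 − 0 = 156; high deductible gives 146 − 42 = 104. Stays. ✓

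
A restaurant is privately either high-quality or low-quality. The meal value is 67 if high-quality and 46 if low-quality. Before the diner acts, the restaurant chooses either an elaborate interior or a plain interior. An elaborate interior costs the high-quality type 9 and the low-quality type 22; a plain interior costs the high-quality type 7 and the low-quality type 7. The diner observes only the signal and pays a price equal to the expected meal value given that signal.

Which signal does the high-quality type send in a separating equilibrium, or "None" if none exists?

Try high-quality → elaborate interior, low-quality → plain interior:
  If types separate, elaborate interior earns payment 67 and plain interior earns 46.
  High-quality: elaborate interior gives 67 − 9 = 58; plain interior gives 46 − 7 = 39. No deviation. ✓
  Low-quality: plain interior gives 46 − 7 = 39; elaborate interior gives 67 − 22 = 45. Would deviate. ✗
Try high-quality → plain interior, low-quality → elaborate interior:
  If types separate, plain interior earns payment 67 and elaborate interior earns 46.
  High-quality: plain interior gives 67 − 7 = 60; elaborate interior gives 46 − 9 = 37. No deviation. ✓
  Low-quality: elaborate interior gives 46 − 22 = 24; plain interior gives 67 − 7 = 60. Would deviate. ✗
Neither assignment is incentive-compatible.

None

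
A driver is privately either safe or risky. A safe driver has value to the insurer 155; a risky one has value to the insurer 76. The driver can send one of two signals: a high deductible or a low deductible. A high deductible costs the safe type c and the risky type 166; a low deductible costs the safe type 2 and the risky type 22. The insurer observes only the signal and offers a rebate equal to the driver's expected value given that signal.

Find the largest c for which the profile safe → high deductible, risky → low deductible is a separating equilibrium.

81

Under separation: high deductible → safe (pays 155); low deductible → risky (pays 76).
Risky: 76 − 22 = 54 ≥ 155 − 166 = -11. Holds regardless of c. ✓
Safe: 155 − c ≥ 76 − 2, so c ≤ 155 − 74 = 81.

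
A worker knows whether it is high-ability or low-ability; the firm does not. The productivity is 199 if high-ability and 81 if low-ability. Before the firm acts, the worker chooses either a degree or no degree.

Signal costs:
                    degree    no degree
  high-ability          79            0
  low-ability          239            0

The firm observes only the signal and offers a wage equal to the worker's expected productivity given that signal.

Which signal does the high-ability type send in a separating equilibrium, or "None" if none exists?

degree

Try high-ability → degree, low-ability → no degree:
  If types separate, degree earns payment 199 and no degree earns 81.
  High-ability: degree gives 199 − 79 = 120; no degree gives 81 − 0 = 81. No deviation. ✓
  Low-ability: no degree gives 81 − 0 = 81; degree gives 199 − 239 = -40. No deviation. ✓
Both hold — the high-ability type sends degree.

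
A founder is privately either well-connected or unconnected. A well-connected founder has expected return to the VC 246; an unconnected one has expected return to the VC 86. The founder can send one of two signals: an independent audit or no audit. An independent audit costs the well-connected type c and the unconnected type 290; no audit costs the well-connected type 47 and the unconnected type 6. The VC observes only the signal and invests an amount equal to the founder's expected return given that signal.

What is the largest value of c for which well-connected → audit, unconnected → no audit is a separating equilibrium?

207

Under separation: audit → well-connected (pays 246); no audit → unconnected (pays 86).
Unconnected: 86 − 6 = 80 ≥ 246 − 290 = -44. Holds regardless of c. ✓
Well-connected: 246 − c ≥ 86 − 47, so c ≤ 246 − 39 = 207.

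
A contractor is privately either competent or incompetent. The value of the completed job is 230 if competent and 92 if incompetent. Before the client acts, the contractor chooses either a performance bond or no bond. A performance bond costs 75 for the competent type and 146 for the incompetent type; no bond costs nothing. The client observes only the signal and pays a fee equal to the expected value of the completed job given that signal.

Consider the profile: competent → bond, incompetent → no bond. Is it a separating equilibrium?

If types separate, bond earns payment 230 and no bond earns 92.
Competent: bond gives 230 − 75 = 155; no bond gives 92 − 0 = 92. No deviation. ✓
Incompetent: no bond gives 92 − 0 = 92; bond gives 230 − 146 = 84. No deviation. ✓
Neither type gains from mimicking the other.

Yes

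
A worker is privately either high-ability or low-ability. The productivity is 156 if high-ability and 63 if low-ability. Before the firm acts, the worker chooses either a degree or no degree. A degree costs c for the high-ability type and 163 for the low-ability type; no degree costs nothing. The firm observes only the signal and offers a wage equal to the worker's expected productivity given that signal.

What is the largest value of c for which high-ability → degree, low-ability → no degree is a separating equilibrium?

93

Under separation: degree → high-ability (pays 156); no degree → low-ability (pays 63).
Low-ability: 63 − 0 = 63 ≥ 156 − 163 = -7. Holds regardless of c. ✓
High-ability: 156 − c ≥ 63 − 0, so c ≤ 156 − 63 = 93.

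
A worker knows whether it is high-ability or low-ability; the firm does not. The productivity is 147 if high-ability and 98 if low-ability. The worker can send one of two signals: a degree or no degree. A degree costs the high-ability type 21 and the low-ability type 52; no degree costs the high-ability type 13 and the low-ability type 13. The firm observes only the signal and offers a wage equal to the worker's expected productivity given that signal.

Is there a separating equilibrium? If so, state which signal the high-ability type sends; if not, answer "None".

Try high-ability → degree, low-ability → no degree:
  If types separate, degree earns payment 147 and no degree earns 98.
  High-ability: degree gives 147 − 21 = 126; no degree gives 98 − 13 = 85. No deviation. ✓
  Low-ability: no degree gives 98 − 13 = 85; degree gives 147 − 52 = 95. Would deviate. ✗
Try high-ability → no degree, low-ability → degree:
  If types separate, no degree earns payment 147 and degree earns 98.
  High-ability: no degree gives 147 − 13 = 134; degree gives 98 − 21 = 77. No deviation. ✓
  Low-ability: degree gives 98 − 52 = 46; no degree gives 147 − 13 = 134. Would deviate. ✗
Neither assignment is incentive-compatible.

None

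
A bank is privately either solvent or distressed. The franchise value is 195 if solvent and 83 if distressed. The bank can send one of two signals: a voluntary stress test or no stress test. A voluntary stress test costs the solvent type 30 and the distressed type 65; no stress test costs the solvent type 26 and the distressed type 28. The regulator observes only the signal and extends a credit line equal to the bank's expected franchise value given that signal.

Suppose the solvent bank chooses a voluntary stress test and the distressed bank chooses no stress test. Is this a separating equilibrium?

Under separation the regulator infers type exactly: stress test → solvent (pays 195), no stress test → distressed (pays 83).
Solvent: stress test gives 195 − 30 = 165; no stress test gives 83 − 26 = 57. No deviation. ✓
Distressed: no stress test gives 83 − 28 = 55; stress test gives 195 − 65 = 130. Would deviate. ✗

No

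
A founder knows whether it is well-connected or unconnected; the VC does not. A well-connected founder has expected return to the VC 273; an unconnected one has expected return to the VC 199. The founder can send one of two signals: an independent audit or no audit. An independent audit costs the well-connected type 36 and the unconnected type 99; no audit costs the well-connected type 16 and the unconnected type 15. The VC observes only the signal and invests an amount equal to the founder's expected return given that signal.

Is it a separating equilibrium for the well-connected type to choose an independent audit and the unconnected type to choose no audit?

If types separate, audit earns payment 273 and no audit earns 199.
Well-connected: audit gives 273 − 36 = 237; no audit gives 199 − 16 = 183. No deviation. ✓
Unconnected: no audit gives 199 − 15 = 184; audit gives 273 − 99 = 174. No deviation. ✓
Both incentive constraints hold.

Yes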